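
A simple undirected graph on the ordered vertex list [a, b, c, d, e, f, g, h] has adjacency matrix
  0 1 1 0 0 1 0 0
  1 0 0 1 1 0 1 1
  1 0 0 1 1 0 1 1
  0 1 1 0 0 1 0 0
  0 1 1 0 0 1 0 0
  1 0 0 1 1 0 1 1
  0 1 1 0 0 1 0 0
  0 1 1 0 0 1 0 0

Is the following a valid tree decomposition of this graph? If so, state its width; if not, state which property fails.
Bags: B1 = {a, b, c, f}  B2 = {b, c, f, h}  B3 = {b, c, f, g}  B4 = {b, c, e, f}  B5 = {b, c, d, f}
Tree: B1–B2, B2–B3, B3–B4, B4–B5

Yes; width 3.

Every vertex of G appears in some bag (union = {a, b, c, d, e, f, g, h}); every edge is covered by a bag; and for each vertex v the set of bags containing v is connected in the bag tree. The decomposition is therefore valid. The largest bag has 4 vertices, so the width is 3.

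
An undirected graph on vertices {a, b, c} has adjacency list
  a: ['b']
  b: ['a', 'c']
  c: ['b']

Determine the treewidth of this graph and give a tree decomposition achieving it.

Treewidth 1.
One such decomposition:
Bags: B1 = {b, c}  B2 = {a, b}
Tree: B1–B2

Every bag has size at most 2, so the width is 2 − 1 = 1 and tw(G) ≤ 1. Any graph with an edge has treewidth ≥ 1, and G has the edge c–b. Hence tw(G) = 1 exactly.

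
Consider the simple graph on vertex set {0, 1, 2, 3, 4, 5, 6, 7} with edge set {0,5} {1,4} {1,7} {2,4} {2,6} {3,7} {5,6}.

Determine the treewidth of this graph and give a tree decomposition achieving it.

Every bag has size at most 2, so the width is 2 − 1 = 1 and tw(G) ≤ 1. G has an edge, so its treewidth is at least 1. Combining the bounds, tw(G) = 1.

Treewidth 1.
One optimal decomposition is:
Bags: B1 = {0, 5}  B2 = {5, 6}  B3 = {2, 6}  B4 = {2, 4}  B5 = {1, 4}  B6 = {1, 7}  B7 = {3, 7}
Tree: B1–B2, B2–B3, B3–B4, B4–B5, B5–B6, B6–B7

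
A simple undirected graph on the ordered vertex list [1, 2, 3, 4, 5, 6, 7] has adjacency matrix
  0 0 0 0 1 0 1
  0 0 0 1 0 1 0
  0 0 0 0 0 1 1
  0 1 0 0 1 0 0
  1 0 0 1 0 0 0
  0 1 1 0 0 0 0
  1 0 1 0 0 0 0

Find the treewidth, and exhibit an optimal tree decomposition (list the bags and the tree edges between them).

Treewidth 2.
One optimal decomposition is:
Bags: B1 = {3, 6, 7}  B2 = {2, 6, 7}  B3 = {2, 4, 7}  B4 = {4, 5, 7}  B5 = {1, 5, 7}
Tree: B1–B2, B2–B3, B3–B4, B4–B5

Every bag has size at most 3, so the width is 3 − 1 = 2 and tw(G) ≤ 2. Since 7–3–6–2–4–5–1–7 is a cycle in G, G is not acyclic. Forests are exactly the graphs of treewidth ≤ 1, so tw(G) ≥ 2. Therefore the treewidth is 2.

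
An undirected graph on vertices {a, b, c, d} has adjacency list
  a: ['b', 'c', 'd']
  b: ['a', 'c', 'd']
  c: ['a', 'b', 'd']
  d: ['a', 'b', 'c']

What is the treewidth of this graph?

3

A width-3 tree decomposition is:
Bags: B1 = {a, b, c, d}
Tree: (single bag)
A single bag containing all 4 vertices is trivially a valid decomposition of width 3. Conversely, {a, b, c, d} is a clique of size 4, and the vertices of any clique must share a bag in every tree decomposition; so some bag has ≥ 4 vertices and tw(G) ≥ 3. Hence tw(G) = 3 exactly.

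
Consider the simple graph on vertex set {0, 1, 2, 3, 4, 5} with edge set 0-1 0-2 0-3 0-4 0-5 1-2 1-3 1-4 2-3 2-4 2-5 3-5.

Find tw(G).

3

A width-3 tree decomposition is:
Bags: B1 = {0, 1, 2, 4}  B2 = {0, 1, 2, 3}  B3 = {0, 2, 3, 5}
Tree: B1–B2, B2–B3
The largest bag has 4 vertices, giving width 3; this decomposition certifies tw(G) ≤ 3. On the other hand G contains the 4-clique {0, 1, 2, 3}. A clique must lie in a single bag of any decomposition, so no decomposition can have width below 3. Therefore the treewidth is 3.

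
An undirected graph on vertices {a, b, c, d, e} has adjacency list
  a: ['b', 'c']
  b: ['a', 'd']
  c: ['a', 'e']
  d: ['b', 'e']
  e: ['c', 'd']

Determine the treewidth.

A width-2 tree decomposition is:
Bags: B1 = {b, d, e}  B2 = {b, c, e}  B3 = {a, b, c}
Tree: B1–B2, B2–B3
The largest bag has 3 vertices, giving width 2; this decomposition certifies tw(G) ≤ 2. For the lower bound, G contains the cycle b–d–e–c–a–b, so G is not a forest; only forests have treewidth ≤ 1, hence tw(G) ≥ 2. Hence tw(G) = 2 exactly.

2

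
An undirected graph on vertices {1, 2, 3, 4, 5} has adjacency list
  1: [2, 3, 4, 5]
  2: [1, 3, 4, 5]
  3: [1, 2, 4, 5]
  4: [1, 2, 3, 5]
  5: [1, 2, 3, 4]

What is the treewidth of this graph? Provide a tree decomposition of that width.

Treewidth 4.
One such decomposition:
Bags: B1 = {1, 2, 3, 4, 5}
Tree: (single bag)

With just one bag of size 5, the width is 5 − 1 = 4, so tw(G) ≤ 4. On the other hand G contains the 5-clique {1, 2, 3, 4, 5}. A clique must lie in a single bag of any decomposition, so no decomposition can have width below 4. Hence tw(G) = 4 exactly.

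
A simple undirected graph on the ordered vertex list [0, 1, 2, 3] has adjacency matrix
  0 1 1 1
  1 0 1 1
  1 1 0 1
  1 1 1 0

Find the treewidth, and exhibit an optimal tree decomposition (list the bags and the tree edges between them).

A single bag containing all 4 vertices is trivially a valid decomposition of width 3. On the other hand G contains the 4-clique {0, 1, 2, 3}. A clique must lie in a single bag of any decomposition, so no decomposition can have width below 3. Combining the bounds, tw(G) = 3.

Treewidth 3.
One such decomposition:
Bags: B1 = {0, 1, 2, 3}
Tree: (single bag)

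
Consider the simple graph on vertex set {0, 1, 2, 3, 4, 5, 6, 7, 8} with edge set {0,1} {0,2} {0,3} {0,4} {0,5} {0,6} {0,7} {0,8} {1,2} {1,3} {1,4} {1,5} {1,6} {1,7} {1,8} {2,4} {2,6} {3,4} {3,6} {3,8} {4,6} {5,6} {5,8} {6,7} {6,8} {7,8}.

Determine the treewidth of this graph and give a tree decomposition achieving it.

Treewidth 4.
One such decomposition:
Bags: B1 = {0, 1, 6, 7, 8}  B2 = {0, 1, 5, 6, 8}  B3 = {0, 1, 3, 6, 8}  B4 = {0, 1, 3, 4, 6}  B5 = {0, 1, 2, 4, 6}
Tree: B1–B2, B1–B3, B3–B4, B4–B5

The largest bag has 5 vertices, giving width 4; this decomposition certifies tw(G) ≤ 4. For the lower bound, the 5 vertices {0, 1, 3, 6, 8} are pairwise adjacent, and any tree decomposition puts a clique entirely inside one bag — forcing width ≥ 4. Therefore the treewidth is 4.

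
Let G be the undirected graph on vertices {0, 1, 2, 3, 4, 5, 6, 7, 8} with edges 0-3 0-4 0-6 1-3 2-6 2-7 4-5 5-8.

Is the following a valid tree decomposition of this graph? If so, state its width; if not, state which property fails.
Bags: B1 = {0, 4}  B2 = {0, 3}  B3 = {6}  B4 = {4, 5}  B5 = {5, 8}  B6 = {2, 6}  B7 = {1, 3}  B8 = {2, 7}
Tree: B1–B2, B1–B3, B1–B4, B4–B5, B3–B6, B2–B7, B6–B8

A tree decomposition must satisfy three properties: every vertex lies in some bag; for every edge, both endpoints lie together in some bag; and for every vertex, the bags containing it form a connected subtree. Here edge (0,6) lies in no bag, so the decomposition is invalid.

No — edge (0,6) lies in no bag.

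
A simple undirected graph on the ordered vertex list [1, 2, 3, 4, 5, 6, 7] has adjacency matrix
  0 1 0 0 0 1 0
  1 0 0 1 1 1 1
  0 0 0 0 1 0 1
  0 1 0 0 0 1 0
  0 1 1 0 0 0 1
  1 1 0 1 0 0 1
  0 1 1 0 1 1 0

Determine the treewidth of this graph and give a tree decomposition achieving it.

Treewidth 2.
One such decomposition:
Bags: B1 = {2, 5, 7}  B2 = {2, 6, 7}  B3 = {1, 2, 6}  B4 = {3, 5, 7}  B5 = {2, 4, 6}
Tree: B1–B2, B2–B3, B1–B4, B3–B5

Each bag holds 3 vertices, so the decomposition has width 2, which upper-bounds the treewidth. On the other hand G contains the 3-clique {2, 5, 7}. A clique must lie in a single bag of any decomposition, so no decomposition can have width below 2. Hence tw(G) = 2 exactly.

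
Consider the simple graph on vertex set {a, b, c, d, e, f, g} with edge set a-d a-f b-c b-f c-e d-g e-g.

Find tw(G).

2

A width-2 tree decomposition is:
Bags: B1 = {d, e, g}  B2 = {a, d, e}  B3 = {a, e, f}  B4 = {b, e, f}  B5 = {b, c, e}
Tree: B1–B2, B2–B3, B3–B4, B4–B5
Each bag holds 3 vertices, so the decomposition has width 2, which upper-bounds the treewidth. The edges e–g–d–a–f–b–c–e form a cycle, so G is not a tree and its treewidth is at least 2. The upper and lower bounds meet at 2, so that is the treewidth.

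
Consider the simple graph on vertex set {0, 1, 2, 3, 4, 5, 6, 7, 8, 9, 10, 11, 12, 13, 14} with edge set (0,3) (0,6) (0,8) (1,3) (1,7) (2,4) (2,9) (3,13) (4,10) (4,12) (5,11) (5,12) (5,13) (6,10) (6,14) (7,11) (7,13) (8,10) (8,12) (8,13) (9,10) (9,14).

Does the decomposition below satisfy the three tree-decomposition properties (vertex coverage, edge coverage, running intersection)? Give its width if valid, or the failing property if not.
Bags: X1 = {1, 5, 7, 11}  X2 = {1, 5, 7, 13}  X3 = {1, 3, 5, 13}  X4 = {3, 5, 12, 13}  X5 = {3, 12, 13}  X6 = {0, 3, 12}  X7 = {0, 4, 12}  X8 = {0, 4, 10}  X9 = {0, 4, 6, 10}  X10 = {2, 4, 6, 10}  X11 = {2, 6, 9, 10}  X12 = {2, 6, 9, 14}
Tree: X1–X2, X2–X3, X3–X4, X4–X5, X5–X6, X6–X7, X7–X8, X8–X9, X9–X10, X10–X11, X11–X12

No — vertex 8 appears in no bag.

A tree decomposition must satisfy three properties: every vertex lies in some bag; for every edge, both endpoints lie together in some bag; and for every vertex, the bags containing it form a connected subtree. Here vertex 8 appears in no bag, so the decomposition is invalid.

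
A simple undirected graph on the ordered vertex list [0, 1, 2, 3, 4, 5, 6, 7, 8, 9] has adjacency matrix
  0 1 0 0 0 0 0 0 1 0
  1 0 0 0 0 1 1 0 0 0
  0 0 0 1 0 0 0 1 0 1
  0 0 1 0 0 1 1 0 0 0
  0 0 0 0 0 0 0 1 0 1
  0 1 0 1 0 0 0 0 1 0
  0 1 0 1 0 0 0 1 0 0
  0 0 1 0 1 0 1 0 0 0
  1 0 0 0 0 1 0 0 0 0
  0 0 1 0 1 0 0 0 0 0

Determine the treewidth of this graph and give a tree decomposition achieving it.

Every bag has size at most 3, so the width is 3 − 1 = 2 and tw(G) ≤ 2. The edges 0–8–5–1–0 form a cycle, so G is not a tree and its treewidth is at least 2. The upper and lower bounds meet at 2, so that is the treewidth.

Treewidth 2.
One optimal decomposition is:
Bags: B1 = {0, 1, 8}  B2 = {1, 5, 8}  B3 = {1, 5, 6}  B4 = {3, 5, 6}  B5 = {3, 6, 7}  B6 = {2, 3, 7}  B7 = {2, 4, 7}  B8 = {2, 4, 9}
Tree: B1–B2, B2–B3, B3–B4, B4–B5, B5–B6, B6–B7, B7–B8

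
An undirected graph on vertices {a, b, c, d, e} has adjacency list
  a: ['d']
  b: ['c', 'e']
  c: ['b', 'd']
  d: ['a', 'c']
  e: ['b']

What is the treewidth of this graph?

A width-1 tree decomposition is:
Bags: B1 = {a, d}  B2 = {c, d}  B3 = {b, c}  B4 = {b, e}
Tree: B1–B2, B2–B3, B3–B4
Each bag holds 2 vertices, so the decomposition has width 1, which upper-bounds the treewidth. G has an edge, so its treewidth is at least 1. Therefore the treewidth is 1.

1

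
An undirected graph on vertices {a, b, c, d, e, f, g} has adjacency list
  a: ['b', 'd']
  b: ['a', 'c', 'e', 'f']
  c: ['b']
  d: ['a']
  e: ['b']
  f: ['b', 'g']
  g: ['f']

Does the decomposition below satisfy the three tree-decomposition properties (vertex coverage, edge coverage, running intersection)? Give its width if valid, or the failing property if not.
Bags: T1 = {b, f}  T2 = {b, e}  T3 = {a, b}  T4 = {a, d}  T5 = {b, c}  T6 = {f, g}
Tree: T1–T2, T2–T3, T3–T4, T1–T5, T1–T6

Checking the three conditions: (i) the bags cover all of {a, b, c, d, e, f, g}; (ii) for each edge, some bag contains both endpoints; (iii) the bags containing any fixed vertex form a subtree. All hold, so the decomposition is valid with width 2 − 1 = 1.

Yes; width 1.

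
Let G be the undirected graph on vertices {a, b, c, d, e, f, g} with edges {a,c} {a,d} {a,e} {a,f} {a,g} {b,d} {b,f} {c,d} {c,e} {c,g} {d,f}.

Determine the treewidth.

A width-2 tree decomposition is:
Bags: B1 = {a, c, d}  B2 = {a, c, g}  B3 = {a, d, f}  B4 = {b, d, f}  B5 = {a, c, e}
Tree: B1–B2, B1–B3, B3–B4, B1–B5
The largest bag has 3 vertices, giving width 2; this decomposition certifies tw(G) ≤ 2. Conversely, {a, c, d} is a clique of size 3, and the vertices of any clique must share a bag in every tree decomposition; so some bag has ≥ 3 vertices and tw(G) ≥ 2. Combining the bounds, tw(G) = 2.

2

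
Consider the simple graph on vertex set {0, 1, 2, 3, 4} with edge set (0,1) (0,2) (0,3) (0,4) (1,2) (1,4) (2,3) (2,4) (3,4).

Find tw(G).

A width-3 tree decomposition is:
Bags: B1 = {0, 2, 3, 4}  B2 = {0, 1, 2, 4}
Tree: B1–B2
Each bag holds 4 vertices, so the decomposition has width 3, which upper-bounds the treewidth. On the other hand G contains the 4-clique {0, 1, 2, 4}. A clique must lie in a single bag of any decomposition, so no decomposition can have width below 3. The upper and lower bounds meet at 3, so that is the treewidth.

3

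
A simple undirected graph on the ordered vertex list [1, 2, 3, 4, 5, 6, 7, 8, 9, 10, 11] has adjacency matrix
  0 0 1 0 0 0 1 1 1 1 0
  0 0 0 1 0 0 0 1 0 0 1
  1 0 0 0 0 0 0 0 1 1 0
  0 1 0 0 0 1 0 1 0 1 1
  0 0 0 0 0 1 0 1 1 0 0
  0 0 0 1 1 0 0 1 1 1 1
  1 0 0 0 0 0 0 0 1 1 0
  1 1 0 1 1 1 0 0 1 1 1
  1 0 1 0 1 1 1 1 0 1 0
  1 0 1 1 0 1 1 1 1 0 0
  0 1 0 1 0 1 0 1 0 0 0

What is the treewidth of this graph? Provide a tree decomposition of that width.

Treewidth 3.
One such decomposition:
Bags: B1 = {6, 8, 9, 10}  B2 = {4, 6, 8, 10}  B3 = {1, 8, 9, 10}  B4 = {4, 6, 8, 11}  B5 = {1, 7, 9, 10}  B6 = {2, 4, 8, 11}  B7 = {1, 3, 9, 10}  B8 = {5, 6, 8, 9}
Tree: B1–B2, B1–B3, B2–B4, B3–B5, B4–B6, B5–B7, B1–B8

The largest bag has 4 vertices, giving width 3; this decomposition certifies tw(G) ≤ 3. Conversely, {1, 8, 9, 10} is a clique of size 4, and the vertices of any clique must share a bag in every tree decomposition; so some bag has ≥ 4 vertices and tw(G) ≥ 3. The upper and lower bounds meet at 3, so that is the treewidth.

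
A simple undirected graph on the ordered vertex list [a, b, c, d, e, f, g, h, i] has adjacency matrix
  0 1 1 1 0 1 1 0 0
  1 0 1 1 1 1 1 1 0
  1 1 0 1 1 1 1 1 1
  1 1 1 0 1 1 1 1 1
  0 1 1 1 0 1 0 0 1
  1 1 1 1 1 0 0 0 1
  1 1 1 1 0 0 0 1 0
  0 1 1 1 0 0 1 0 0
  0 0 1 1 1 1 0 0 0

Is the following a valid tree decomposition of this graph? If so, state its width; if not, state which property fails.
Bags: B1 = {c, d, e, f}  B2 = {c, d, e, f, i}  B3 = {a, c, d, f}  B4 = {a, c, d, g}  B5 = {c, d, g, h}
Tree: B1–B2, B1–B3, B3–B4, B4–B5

No — vertex b appears in no bag.

A tree decomposition must satisfy three properties: every vertex lies in some bag; for every edge, both endpoints lie together in some bag; and for every vertex, the bags containing it form a connected subtree. Here vertex b appears in no bag, so the decomposition is invalid.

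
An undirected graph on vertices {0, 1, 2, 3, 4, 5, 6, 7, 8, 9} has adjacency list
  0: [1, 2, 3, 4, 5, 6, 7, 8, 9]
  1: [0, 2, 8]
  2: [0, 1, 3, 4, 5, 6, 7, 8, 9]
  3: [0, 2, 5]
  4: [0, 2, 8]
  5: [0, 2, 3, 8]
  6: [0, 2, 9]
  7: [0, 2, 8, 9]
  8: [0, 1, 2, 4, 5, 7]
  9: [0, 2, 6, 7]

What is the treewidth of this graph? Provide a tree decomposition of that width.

Each bag holds 4 vertices, so the decomposition has width 3, which upper-bounds the treewidth. For the lower bound, the 4 vertices {0, 1, 2, 8} are pairwise adjacent, and any tree decomposition puts a clique entirely inside one bag — forcing width ≥ 3. The upper and lower bounds meet at 3, so that is the treewidth.

Treewidth 3.
One such decomposition:
Bags: B1 = {0, 2, 5, 8}  B2 = {0, 2, 7, 8}  B3 = {0, 1, 2, 8}  B4 = {0, 2, 3, 5}  B5 = {0, 2, 4, 8}  B6 = {0, 2, 7, 9}  B7 = {0, 2, 6, 9}
Tree: B1–B2, B2–B3, B1–B4, B2–B5, B2–B6, B6–B7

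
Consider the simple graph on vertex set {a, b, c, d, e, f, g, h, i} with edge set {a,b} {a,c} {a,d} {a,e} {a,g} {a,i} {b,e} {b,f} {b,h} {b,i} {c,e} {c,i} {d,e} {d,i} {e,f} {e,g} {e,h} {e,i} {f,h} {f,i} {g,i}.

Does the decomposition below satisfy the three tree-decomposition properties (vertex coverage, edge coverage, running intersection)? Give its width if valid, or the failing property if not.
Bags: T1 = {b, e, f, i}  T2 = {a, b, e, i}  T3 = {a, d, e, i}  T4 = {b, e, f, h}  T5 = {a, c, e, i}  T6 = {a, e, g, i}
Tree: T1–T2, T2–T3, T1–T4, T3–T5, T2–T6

Yes; width 3.

Vertex coverage: the bags together contain {a, b, c, d, e, f, g, h, i}, the full vertex set. Edge coverage: each edge of G has both endpoints in at least one bag. Running intersection: for every vertex, the bags containing it form a connected subtree. All three properties hold, so this is a valid tree decomposition of width max|bag| − 1 = 3, and hence tw(G) ≤ 3.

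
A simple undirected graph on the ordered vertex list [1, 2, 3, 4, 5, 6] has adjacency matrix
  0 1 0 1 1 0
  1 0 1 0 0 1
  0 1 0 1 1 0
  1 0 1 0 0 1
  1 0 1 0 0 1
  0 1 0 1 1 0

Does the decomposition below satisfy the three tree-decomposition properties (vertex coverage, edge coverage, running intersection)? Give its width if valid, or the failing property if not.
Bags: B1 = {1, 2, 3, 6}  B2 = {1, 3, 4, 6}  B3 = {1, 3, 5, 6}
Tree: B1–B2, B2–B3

Checking the three conditions: (i) the bags cover all of {1, 2, 3, 4, 5, 6}; (ii) for each edge, some bag contains both endpoints; (iii) the bags containing any fixed vertex form a subtree. All hold, so the decomposition is valid with width 4 − 1 = 3.

Yes; width 3.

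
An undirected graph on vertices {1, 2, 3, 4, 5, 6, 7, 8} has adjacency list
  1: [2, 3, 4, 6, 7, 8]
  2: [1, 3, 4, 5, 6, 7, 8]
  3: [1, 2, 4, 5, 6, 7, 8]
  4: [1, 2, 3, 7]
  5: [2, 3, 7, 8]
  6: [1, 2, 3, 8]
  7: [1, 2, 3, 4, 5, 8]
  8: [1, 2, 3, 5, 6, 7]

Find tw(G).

4

A width-4 tree decomposition is:
Bags: B1 = {1, 2, 3, 6, 8}  B2 = {1, 2, 3, 7, 8}  B3 = {2, 3, 5, 7, 8}  B4 = {1, 2, 3, 4, 7}
Tree: B1–B2, B2–B3, B2–B4
Every bag has size at most 5, so the width is 5 − 1 = 4 and tw(G) ≤ 4. Conversely, {1, 2, 3, 6, 8} is a clique of size 5, and the vertices of any clique must share a bag in every tree decomposition; so some bag has ≥ 5 vertices and tw(G) ≥ 4. Combining the bounds, tw(G) = 4.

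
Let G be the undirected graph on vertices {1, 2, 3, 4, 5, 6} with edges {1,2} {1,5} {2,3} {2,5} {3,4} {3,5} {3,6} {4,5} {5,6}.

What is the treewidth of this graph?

A width-2 tree decomposition is:
Bags: B1 = {2, 3, 5}  B2 = {1, 2, 5}  B3 = {3, 4, 5}  B4 = {3, 5, 6}
Tree: B1–B2, B1–B3, B3–B4
The largest bag has 3 vertices, giving width 2; this decomposition certifies tw(G) ≤ 2. For the lower bound, the 3 vertices {1, 2, 5} are pairwise adjacent, and any tree decomposition puts a clique entirely inside one bag — forcing width ≥ 2. The upper and lower bounds meet at 2, so that is the treewidth.

2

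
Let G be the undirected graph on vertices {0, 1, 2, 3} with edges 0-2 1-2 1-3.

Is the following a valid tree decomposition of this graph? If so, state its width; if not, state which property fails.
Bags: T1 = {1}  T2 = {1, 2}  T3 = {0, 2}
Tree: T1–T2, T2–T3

A tree decomposition must satisfy three properties: every vertex lies in some bag; for every edge, both endpoints lie together in some bag; and for every vertex, the bags containing it form a connected subtree. Here vertex 3 appears in no bag, so the decomposition is invalid.

No — vertex 3 appears in no bag.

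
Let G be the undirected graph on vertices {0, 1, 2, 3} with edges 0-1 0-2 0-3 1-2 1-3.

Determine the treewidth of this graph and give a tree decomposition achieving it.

Each bag holds 3 vertices, so the decomposition has width 2, which upper-bounds the treewidth. On the other hand G contains the 3-clique {0, 1, 2}. A clique must lie in a single bag of any decomposition, so no decomposition can have width below 2. The upper and lower bounds meet at 2, so that is the treewidth.

Treewidth 2.
Bags: B1 = {0, 1, 3}  B2 = {0, 1, 2}
Tree: B1–B2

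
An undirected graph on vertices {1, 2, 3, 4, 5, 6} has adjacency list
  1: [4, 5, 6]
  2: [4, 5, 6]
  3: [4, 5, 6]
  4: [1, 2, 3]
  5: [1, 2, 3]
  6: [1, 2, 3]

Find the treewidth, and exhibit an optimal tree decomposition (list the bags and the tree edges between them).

Treewidth 3.
Bags: B1 = {2, 4, 5, 6}  B2 = {3, 4, 5, 6}  B3 = {1, 4, 5, 6}
Tree: B1–B2, B2–B3

The largest bag has 4 vertices, giving width 3; this decomposition certifies tw(G) ≤ 3. For the lower bound: the 4 vertex sets {2,4}, {3,6}, {5}, {1} are disjoint, each induces a connected subgraph, and every pair is joined by at least one edge of G. Contracting each set to a single vertex therefore yields K_{4} as a minor, and since treewidth is minor-monotone, tw(G) ≥ tw(K_{4}) = 3. The upper and lower bounds meet at 3, so that is the treewidth.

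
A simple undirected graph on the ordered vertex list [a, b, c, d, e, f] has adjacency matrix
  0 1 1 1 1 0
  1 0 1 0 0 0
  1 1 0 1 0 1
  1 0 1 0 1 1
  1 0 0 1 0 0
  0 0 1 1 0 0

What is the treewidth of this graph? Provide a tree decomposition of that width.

Treewidth 2.
One such decomposition:
Bags: B1 = {a, d, e}  B2 = {a, c, d}  B3 = {a, b, c}  B4 = {c, d, f}
Tree: B1–B2, B2–B3, B2–B4

Every bag has size at most 3, so the width is 3 − 1 = 2 and tw(G) ≤ 2. Conversely, {a, d, e} is a clique of size 3, and the vertices of any clique must share a bag in every tree decomposition; so some bag has ≥ 3 vertices and tw(G) ≥ 2. Therefore the treewidth is 2.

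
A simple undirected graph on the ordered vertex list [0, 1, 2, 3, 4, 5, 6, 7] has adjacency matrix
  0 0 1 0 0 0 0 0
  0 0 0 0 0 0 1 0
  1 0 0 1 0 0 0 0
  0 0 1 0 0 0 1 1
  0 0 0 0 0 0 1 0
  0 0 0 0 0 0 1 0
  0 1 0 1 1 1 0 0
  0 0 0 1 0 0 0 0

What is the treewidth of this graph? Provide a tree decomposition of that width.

Treewidth 1.
One such decomposition:
Bags: B1 = {4, 6}  B2 = {3, 6}  B3 = {2, 3}  B4 = {0, 2}  B5 = {1, 6}  B6 = {3, 7}  B7 = {5, 6}
Tree: B1–B2, B2–B3, B3–B4, B1–B5, B3–B6, B2–B7

The largest bag has 2 vertices, giving width 1; this decomposition certifies tw(G) ≤ 1. Any graph with an edge has treewidth ≥ 1, and G has the edge 6–4. The upper and lower bounds meet at 1, so that is the treewidth.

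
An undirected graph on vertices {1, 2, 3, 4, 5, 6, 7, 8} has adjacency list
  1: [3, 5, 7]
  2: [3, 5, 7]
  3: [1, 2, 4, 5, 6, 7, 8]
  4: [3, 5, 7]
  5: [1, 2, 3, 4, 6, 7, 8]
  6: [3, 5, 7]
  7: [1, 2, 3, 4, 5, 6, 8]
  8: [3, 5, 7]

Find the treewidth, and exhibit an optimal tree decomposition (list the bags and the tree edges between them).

Each bag holds 4 vertices, so the decomposition has width 3, which upper-bounds the treewidth. On the other hand G contains the 4-clique {1, 3, 5, 7}. A clique must lie in a single bag of any decomposition, so no decomposition can have width below 3. Combining the bounds, tw(G) = 3.

Treewidth 3.
One optimal decomposition is:
Bags: B1 = {1, 3, 5, 7}  B2 = {3, 4, 5, 7}  B3 = {2, 3, 5, 7}  B4 = {3, 5, 7, 8}  B5 = {3, 5, 6, 7}
Tree: B1–B2, B2–B3, B3–B4, B2–B5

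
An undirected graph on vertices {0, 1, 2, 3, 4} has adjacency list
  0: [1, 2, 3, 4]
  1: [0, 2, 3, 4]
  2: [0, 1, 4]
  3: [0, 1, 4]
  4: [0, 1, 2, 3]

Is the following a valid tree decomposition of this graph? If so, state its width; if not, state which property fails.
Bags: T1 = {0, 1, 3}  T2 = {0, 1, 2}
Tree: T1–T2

No — vertex 4 appears in no bag.

A tree decomposition must satisfy three properties: every vertex lies in some bag; for every edge, both endpoints lie together in some bag; and for every vertex, the bags containing it form a connected subtree. Here vertex 4 appears in no bag, so the decomposition is invalid.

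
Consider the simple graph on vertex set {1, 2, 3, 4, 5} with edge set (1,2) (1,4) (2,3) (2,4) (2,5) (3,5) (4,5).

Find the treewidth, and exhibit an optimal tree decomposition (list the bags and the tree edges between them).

Every bag has size at most 3, so the width is 3 − 1 = 2 and tw(G) ≤ 2. Conversely, {2, 3, 5} is a clique of size 3, and the vertices of any clique must share a bag in every tree decomposition; so some bag has ≥ 3 vertices and tw(G) ≥ 2. The upper and lower bounds meet at 2, so that is the treewidth.

Treewidth 2.
One such decomposition:
Bags: B1 = {2, 3, 5}  B2 = {2, 4, 5}  B3 = {1, 2, 4}
Tree: B1–B2, B2–B3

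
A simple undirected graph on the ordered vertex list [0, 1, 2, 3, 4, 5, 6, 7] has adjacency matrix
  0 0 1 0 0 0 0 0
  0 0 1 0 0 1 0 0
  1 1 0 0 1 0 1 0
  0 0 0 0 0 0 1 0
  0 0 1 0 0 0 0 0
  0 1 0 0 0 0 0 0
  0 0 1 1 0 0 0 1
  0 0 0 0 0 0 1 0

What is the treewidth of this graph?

1

A width-1 tree decomposition is:
Bags: B1 = {1, 2}  B2 = {2, 6}  B3 = {0, 2}  B4 = {6, 7}  B5 = {3, 6}  B6 = {1, 5}  B7 = {2, 4}
Tree: B1–B2, B1–B3, B2–B4, B2–B5, B1–B6, B1–B7
Each bag holds 2 vertices, so the decomposition has width 1, which upper-bounds the treewidth. Any graph with an edge has treewidth ≥ 1, and G has the edge 2–1. Combining the bounds, tw(G) = 1.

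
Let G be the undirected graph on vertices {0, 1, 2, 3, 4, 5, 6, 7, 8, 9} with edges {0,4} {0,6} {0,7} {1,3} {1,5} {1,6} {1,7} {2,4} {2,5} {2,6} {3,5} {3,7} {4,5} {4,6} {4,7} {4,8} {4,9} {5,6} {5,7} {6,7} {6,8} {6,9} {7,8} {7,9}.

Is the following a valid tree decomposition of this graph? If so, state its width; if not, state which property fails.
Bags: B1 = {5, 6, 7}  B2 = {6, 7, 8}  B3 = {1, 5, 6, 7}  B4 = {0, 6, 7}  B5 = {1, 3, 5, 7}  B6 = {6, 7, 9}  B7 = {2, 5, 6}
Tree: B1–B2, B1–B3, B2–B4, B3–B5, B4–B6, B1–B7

A tree decomposition must satisfy three properties: every vertex lies in some bag; for every edge, both endpoints lie together in some bag; and for every vertex, the bags containing it form a connected subtree. Here vertex 4 appears in no bag, so the decomposition is invalid.

No — vertex 4 appears in no bag.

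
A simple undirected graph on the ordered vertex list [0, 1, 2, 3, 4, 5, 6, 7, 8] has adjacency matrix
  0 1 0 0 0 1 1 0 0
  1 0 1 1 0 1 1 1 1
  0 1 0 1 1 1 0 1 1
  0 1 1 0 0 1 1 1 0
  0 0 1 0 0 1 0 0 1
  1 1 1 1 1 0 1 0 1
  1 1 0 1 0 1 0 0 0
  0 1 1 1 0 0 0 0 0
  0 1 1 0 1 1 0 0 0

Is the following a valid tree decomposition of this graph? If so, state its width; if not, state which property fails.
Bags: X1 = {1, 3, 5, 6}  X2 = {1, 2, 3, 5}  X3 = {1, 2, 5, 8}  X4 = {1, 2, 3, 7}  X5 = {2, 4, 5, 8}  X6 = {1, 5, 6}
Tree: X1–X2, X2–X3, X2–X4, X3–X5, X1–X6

A tree decomposition must satisfy three properties: every vertex lies in some bag; for every edge, both endpoints lie together in some bag; and for every vertex, the bags containing it form a connected subtree. Here vertex 0 appears in no bag, so the decomposition is invalid.

No — vertex 0 appears in no bag.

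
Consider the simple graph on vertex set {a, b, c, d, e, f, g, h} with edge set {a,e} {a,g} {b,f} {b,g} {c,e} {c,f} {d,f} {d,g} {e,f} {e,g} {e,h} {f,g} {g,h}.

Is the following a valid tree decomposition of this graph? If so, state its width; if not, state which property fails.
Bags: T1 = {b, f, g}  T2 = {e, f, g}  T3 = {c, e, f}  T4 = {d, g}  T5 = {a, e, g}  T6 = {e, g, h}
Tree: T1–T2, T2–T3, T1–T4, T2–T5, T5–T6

A tree decomposition must satisfy three properties: every vertex lies in some bag; for every edge, both endpoints lie together in some bag; and for every vertex, the bags containing it form a connected subtree. Here edge (f,d) lies in no bag, so the decomposition is invalid.

No — edge (f,d) lies in no bag.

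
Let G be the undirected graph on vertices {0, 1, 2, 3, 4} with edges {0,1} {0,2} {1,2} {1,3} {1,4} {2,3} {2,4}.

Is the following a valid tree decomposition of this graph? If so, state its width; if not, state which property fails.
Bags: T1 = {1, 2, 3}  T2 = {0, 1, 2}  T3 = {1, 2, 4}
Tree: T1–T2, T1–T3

Yes; width 2.

Every vertex of G appears in some bag (union = {0, 1, 2, 3, 4}); every edge is covered by a bag; and for each vertex v the set of bags containing v is connected in the bag tree. The decomposition is therefore valid. The largest bag has 3 vertices, so the width is 2.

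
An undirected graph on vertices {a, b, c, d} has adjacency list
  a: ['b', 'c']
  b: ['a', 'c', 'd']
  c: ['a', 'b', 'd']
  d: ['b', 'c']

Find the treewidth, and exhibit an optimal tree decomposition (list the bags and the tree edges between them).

Treewidth 2.
One such decomposition:
Bags: B1 = {b, c, d}  B2 = {a, b, c}
Tree: B1–B2

The largest bag has 3 vertices, giving width 2; this decomposition certifies tw(G) ≤ 2. Conversely, {b, c, d} is a clique of size 3, and the vertices of any clique must share a bag in every tree decomposition; so some bag has ≥ 3 vertices and tw(G) ≥ 2. The upper and lower bounds meet at 2, so that is the treewidth.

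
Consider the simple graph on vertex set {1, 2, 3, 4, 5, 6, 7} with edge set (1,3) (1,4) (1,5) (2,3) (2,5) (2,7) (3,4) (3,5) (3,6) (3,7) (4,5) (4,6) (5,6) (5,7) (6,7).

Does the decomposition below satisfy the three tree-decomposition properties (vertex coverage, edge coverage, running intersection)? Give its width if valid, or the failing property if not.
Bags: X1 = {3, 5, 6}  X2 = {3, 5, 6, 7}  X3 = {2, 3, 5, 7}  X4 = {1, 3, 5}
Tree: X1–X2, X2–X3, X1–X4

No — vertex 4 appears in no bag.

A tree decomposition must satisfy three properties: every vertex lies in some bag; for every edge, both endpoints lie together in some bag; and for every vertex, the bags containing it form a connected subtree. Here vertex 4 appears in no bag, so the decomposition is invalid.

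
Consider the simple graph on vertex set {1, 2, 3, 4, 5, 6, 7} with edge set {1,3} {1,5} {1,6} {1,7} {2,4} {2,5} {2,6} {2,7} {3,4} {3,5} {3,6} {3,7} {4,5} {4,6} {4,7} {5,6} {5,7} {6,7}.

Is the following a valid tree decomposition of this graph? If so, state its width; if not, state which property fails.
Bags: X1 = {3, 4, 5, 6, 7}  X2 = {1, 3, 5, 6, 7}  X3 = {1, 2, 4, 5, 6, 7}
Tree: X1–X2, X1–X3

No — bags containing vertex 1 are not connected in the tree.

A tree decomposition must satisfy three properties: every vertex lies in some bag; for every edge, both endpoints lie together in some bag; and for every vertex, the bags containing it form a connected subtree. Here bags containing vertex 1 are not connected in the tree, so the decomposition is invalid.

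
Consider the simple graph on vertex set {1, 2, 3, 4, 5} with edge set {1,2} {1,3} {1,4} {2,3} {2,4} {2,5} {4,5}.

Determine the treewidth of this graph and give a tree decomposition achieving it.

The largest bag has 3 vertices, giving width 2; this decomposition certifies tw(G) ≤ 2. For the lower bound, the 3 vertices {1, 2, 3} are pairwise adjacent, and any tree decomposition puts a clique entirely inside one bag — forcing width ≥ 2. Therefore the treewidth is 2.

Treewidth 2.
One optimal decomposition is:
Bags: B1 = {2, 4, 5}  B2 = {1, 2, 4}  B3 = {1, 2, 3}
Tree: B1–B2, B2–B3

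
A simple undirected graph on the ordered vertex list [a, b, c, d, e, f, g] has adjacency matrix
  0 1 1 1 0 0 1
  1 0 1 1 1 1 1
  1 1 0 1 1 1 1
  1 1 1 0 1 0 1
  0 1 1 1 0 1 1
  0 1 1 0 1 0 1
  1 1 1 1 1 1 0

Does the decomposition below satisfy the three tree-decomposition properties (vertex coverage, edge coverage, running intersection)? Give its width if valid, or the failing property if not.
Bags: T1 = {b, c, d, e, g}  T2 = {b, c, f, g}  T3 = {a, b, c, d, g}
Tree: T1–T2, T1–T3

No — edge (e,f) lies in no bag.

A tree decomposition must satisfy three properties: every vertex lies in some bag; for every edge, both endpoints lie together in some bag; and for every vertex, the bags containing it form a connected subtree. Here edge (e,f) lies in no bag, so the decomposition is invalid.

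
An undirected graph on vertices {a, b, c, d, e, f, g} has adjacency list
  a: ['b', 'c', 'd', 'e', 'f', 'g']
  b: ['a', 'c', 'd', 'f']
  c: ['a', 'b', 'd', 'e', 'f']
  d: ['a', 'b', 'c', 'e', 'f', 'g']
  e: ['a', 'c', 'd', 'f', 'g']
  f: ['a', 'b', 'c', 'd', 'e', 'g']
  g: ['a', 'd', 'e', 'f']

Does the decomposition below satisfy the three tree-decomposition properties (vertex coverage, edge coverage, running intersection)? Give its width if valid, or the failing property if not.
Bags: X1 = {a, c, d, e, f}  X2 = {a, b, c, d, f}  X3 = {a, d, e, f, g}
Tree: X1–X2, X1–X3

Yes; width 4.

Vertex coverage: the bags together contain {a, b, c, d, e, f, g}, the full vertex set. Edge coverage: each edge of G has both endpoints in at least one bag. Running intersection: for every vertex, the bags containing it form a connected subtree. All three properties hold, so this is a valid tree decomposition of width max|bag| − 1 = 4, and hence tw(G) ≤ 4.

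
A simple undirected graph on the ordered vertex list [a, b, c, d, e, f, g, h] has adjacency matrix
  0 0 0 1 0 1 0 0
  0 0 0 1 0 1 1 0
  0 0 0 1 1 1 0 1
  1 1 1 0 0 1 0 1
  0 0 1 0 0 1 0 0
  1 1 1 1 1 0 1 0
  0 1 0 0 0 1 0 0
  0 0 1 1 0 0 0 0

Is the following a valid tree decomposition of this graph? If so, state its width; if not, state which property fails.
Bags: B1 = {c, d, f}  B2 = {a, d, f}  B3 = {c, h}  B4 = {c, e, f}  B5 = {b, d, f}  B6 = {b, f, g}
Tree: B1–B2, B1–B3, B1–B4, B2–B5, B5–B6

A tree decomposition must satisfy three properties: every vertex lies in some bag; for every edge, both endpoints lie together in some bag; and for every vertex, the bags containing it form a connected subtree. Here edge (d,h) lies in no bag, so the decomposition is invalid.

No — edge (d,h) lies in no bag.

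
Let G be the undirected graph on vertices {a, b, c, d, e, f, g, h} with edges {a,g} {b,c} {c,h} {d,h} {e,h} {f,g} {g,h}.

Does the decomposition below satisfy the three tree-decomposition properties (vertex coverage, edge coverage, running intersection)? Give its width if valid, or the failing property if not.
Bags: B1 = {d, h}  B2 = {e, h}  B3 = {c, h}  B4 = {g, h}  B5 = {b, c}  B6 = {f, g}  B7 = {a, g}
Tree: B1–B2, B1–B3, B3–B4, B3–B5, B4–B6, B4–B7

Yes; width 1.

Checking the three conditions: (i) the bags cover all of {a, b, c, d, e, f, g, h}; (ii) for each edge, some bag contains both endpoints; (iii) the bags containing any fixed vertex form a subtree. All hold, so the decomposition is valid with width 2 − 1 = 1.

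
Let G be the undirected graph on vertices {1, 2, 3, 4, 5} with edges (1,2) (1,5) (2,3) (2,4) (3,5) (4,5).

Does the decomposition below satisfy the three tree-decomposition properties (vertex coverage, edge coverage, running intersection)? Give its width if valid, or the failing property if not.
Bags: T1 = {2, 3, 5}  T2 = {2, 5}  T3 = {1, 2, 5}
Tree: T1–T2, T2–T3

A tree decomposition must satisfy three properties: every vertex lies in some bag; for every edge, both endpoints lie together in some bag; and for every vertex, the bags containing it form a connected subtree. Here vertex 4 appears in no bag, so the decomposition is invalid.

No — vertex 4 appears in no bag.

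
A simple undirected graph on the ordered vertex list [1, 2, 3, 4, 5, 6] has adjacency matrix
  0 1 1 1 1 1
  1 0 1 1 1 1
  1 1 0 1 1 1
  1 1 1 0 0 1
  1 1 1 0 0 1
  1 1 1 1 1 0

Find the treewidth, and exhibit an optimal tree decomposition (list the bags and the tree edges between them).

Treewidth 4.
One such decomposition:
Bags: B1 = {1, 2, 3, 4, 6}  B2 = {1, 2, 3, 5, 6}
Tree: B1–B2

The largest bag has 5 vertices, giving width 4; this decomposition certifies tw(G) ≤ 4. For the lower bound, the 5 vertices {1, 2, 3, 4, 6} are pairwise adjacent, and any tree decomposition puts a clique entirely inside one bag — forcing width ≥ 4. Combining the bounds, tw(G) = 4.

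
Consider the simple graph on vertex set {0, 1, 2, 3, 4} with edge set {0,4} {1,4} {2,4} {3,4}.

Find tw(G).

A width-1 tree decomposition is:
Bags: B1 = {3, 4}  B2 = {2, 4}  B3 = {1, 4}  B4 = {0, 4}
Tree: B1–B2, B2–B3, B1–B4
The largest bag has 2 vertices, giving width 1; this decomposition certifies tw(G) ≤ 1. Any graph with an edge has treewidth ≥ 1, and G has the edge 4–3. Therefore the treewidth is 1.

1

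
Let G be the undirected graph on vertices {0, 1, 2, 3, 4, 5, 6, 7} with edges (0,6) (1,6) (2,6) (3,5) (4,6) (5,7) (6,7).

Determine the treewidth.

1

A width-1 tree decomposition is:
Bags: B1 = {0, 6}  B2 = {2, 6}  B3 = {1, 6}  B4 = {4, 6}  B5 = {6, 7}  B6 = {5, 7}  B7 = {3, 5}
Tree: B1–B2, B2–B3, B1–B4, B1–B5, B5–B6, B6–B7
The largest bag has 2 vertices, giving width 1; this decomposition certifies tw(G) ≤ 1. G has an edge, so its treewidth is at least 1. Hence tw(G) = 1 exactly.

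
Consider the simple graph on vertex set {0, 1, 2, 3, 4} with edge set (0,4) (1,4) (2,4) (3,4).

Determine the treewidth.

A width-1 tree decomposition is:
Bags: B1 = {2, 4}  B2 = {3, 4}  B3 = {0, 4}  B4 = {1, 4}
Tree: B1–B2, B2–B3, B1–B4
Each bag holds 2 vertices, so the decomposition has width 1, which upper-bounds the treewidth. Since G has at least one edge (e.g. 2–4), it is not an edgeless graph, so tw(G) ≥ 1. Therefore the treewidth is 1.

1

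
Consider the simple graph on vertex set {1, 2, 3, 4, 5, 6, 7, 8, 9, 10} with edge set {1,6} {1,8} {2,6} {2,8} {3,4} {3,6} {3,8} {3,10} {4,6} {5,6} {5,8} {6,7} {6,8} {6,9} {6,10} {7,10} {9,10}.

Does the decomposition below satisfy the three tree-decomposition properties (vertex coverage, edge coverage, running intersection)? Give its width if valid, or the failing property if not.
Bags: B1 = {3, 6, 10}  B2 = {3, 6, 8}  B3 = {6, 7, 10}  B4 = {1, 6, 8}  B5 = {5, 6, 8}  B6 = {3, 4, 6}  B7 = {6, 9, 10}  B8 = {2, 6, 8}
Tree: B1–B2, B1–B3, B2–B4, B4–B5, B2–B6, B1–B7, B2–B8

Every vertex of G appears in some bag (union = {1, 2, 3, 4, 5, 6, 7, 8, 9, 10}); every edge is covered by a bag; and for each vertex v the set of bags containing v is connected in the bag tree. The decomposition is therefore valid. The largest bag has 3 vertices, so the width is 2.

Yes; width 2.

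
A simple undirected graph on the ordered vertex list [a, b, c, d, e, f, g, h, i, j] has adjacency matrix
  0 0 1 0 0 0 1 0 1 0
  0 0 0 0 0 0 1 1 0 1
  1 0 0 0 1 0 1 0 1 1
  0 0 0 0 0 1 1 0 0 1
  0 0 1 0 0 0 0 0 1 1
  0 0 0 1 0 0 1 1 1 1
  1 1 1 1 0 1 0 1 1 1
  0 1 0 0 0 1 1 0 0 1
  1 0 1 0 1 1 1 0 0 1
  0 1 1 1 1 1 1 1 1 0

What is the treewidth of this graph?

3

A width-3 tree decomposition is:
Bags: B1 = {c, g, i, j}  B2 = {f, g, i, j}  B3 = {a, c, g, i}  B4 = {f, g, h, j}  B5 = {d, f, g, j}  B6 = {b, g, h, j}  B7 = {c, e, i, j}
Tree: B1–B2, B1–B3, B2–B4, B4–B5, B4–B6, B1–B7
The largest bag has 4 vertices, giving width 3; this decomposition certifies tw(G) ≤ 3. On the other hand G contains the 4-clique {c, g, i, j}. A clique must lie in a single bag of any decomposition, so no decomposition can have width below 3. The upper and lower bounds meet at 3, so that is the treewidth.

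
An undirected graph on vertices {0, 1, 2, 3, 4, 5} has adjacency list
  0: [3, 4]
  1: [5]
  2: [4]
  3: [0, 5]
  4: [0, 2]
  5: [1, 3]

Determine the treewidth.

1

A width-1 tree decomposition is:
Bags: B1 = {2, 4}  B2 = {0, 4}  B3 = {0, 3}  B4 = {3, 5}  B5 = {1, 5}
Tree: B1–B2, B2–B3, B3–B4, B4–B5
Each bag holds 2 vertices, so the decomposition has width 1, which upper-bounds the treewidth. G has an edge, so its treewidth is at least 1. Therefore the treewidth is 1.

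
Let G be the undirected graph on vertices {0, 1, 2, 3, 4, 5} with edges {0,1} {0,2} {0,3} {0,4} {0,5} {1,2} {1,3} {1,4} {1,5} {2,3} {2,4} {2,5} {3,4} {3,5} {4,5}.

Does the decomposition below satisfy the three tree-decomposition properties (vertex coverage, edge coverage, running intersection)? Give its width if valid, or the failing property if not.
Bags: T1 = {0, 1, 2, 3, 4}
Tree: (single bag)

No — vertex 5 appears in no bag.

A tree decomposition must satisfy three properties: every vertex lies in some bag; for every edge, both endpoints lie together in some bag; and for every vertex, the bags containing it form a connected subtree. Here vertex 5 appears in no bag, so the decomposition is invalid.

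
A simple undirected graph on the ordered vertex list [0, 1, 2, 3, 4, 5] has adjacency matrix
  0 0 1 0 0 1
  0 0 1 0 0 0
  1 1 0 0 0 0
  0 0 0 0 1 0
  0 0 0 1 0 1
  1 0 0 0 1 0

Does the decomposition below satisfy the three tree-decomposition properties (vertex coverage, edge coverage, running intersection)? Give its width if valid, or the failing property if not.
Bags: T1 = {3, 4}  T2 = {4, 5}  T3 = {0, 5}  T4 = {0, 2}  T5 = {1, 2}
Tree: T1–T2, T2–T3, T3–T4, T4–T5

Every vertex of G appears in some bag (union = {0, 1, 2, 3, 4, 5}); every edge is covered by a bag; and for each vertex v the set of bags containing v is connected in the bag tree. The decomposition is therefore valid. The largest bag has 2 vertices, so the width is 1.

Yes; width 1.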